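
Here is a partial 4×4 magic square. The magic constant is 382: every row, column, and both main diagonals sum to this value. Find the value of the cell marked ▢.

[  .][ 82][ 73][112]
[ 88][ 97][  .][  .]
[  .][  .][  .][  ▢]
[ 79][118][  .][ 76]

103

Row 1 must total 382; the given cells sum to 267, so (1,1) = 115.
Row 4 must total 382; the given cells sum to 273, so (4,3) = 109.
Using column 1: 115 + 88 + 79 + ? → (3,1) = 382 − 282 = 100.
Using column 2: 82 + 97 + 118 + ? → (3,2) = 382 − 297 = 85.
Main diagonal must total 382; the given cells sum to 288, so (3,3) = 94.
Anti-diagonal must total 382; the given cells sum to 276, so (2,3) = 106.
Row 2 needs 382; the known cells sum to 291, so (2,4) = 91.
From row 3, 382 − (100 + 85 + 94) gives (3,4) = 103.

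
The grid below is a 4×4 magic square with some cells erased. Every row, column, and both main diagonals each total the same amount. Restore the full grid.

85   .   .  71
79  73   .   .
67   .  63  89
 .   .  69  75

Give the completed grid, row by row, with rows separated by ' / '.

Main diagonal is already complete: 85 + 73 + 63 + 75 = 296, so that is the magic constant.
Row 3 needs 296; the known cells sum to 219, so (3,2) = 77.
The remaining cell in column 1 is (4,1) = 296 − 231 = 65.
Column 4: 71 + 89 + 75 + ? = 296, so (2,4) = 61.
From anti-diagonal, 296 − (71 + 77 + 65) gives (2,3) = 83.
Row 4 needs 296; the known cells sum to 209, so (4,2) = 87.
Column 2: 73 + 77 + 87 + ? = 296, so (1,2) = 59.
Column 3: 83 + 63 + 69 + ? = 296, so (1,3) = 81.

85 59 81 71 / 79 73 83 61 / 67 77 63 89 / 65 87 69 75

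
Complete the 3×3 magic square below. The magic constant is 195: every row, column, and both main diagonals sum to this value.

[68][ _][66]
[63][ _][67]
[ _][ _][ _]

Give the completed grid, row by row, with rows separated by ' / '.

Row 1 must total 195; the given cells sum to 134, so (1,2) = 61.
Row 2: 63 + 67 + ? = 195, so (2,2) = 65.
Column 1 must total 195; the given cells sum to 131, so (3,1) = 64.
Column 2 needs 195; the known cells sum to 126, so (3,2) = 69.
Column 3 needs 195; the known cells sum to 133, so (3,3) = 62.

68 61 66 / 63 65 67 / 64 69 62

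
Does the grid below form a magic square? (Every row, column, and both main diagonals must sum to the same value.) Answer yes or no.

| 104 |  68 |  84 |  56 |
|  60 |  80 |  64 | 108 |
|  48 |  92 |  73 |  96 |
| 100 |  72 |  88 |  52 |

Row 1: 104 + 68 + 84 + 56 = 312.
Row 2: 60 + 80 + 64 + 108 = 312.
Row 3: 48 + 92 + 73 + 96 = 309.
Row 4: 100 + 72 + 88 + 52 = 312.
Column 1: 104 + 60 + 48 + 100 = 312.
Column 2: 68 + 80 + 92 + 72 = 312.
Column 3: 84 + 64 + 73 + 88 = 309.
Column 4: 56 + 108 + 96 + 52 = 312.
Main diagonal: 104 + 80 + 73 + 52 = 309.
Anti-diagonal: 56 + 64 + 92 + 100 = 312.

No — column 3 sums to 309 but column 1 sums to 312.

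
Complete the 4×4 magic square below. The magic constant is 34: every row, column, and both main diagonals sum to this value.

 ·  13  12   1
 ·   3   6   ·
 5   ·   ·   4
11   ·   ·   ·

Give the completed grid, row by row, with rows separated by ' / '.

8 13 12 1 / 10 3 6 15 / 5 16 9 4 / 11 2 7 14

Row 1 needs 34; the known cells sum to 26, so (1,1) = 8.
From column 1, 34 − (8 + 5 + 11) gives (2,1) = 10.
Anti-diagonal must total 34; the given cells sum to 18, so (3,2) = 16.
Using row 2: 10 + 3 + 6 + ? → (2,4) = 34 − 19 = 15.
Row 3: 5 + 16 + 4 + ? = 34, so (3,3) = 9.
Using column 2: 13 + 3 + 16 + ? → (4,2) = 34 − 32 = 2.
The remaining cell in column 3 is (4,3) = 34 − 27 = 7.
From column 4, 34 − (1 + 15 + 4) gives (4,4) = 14.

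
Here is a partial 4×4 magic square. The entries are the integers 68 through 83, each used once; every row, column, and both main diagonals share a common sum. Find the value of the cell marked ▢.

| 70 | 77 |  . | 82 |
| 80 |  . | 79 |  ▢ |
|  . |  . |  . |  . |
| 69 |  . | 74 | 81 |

The entries are 68 through 83, which sum to 1208, so each line sums to 1208/4 = 302.
Using row 1: 70 + 77 + 82 + ? → (1,3) = 302 − 229 = 73.
Using row 4: 69 + 74 + 81 + ? → (4,2) = 302 − 224 = 78.
Column 1 needs 302; the known cells sum to 219, so (3,1) = 83.
Column 3 needs 302; the known cells sum to 226, so (3,3) = 76.
Main diagonal: 70 + 76 + 81 + ? = 302, so (2,2) = 75.
Anti-diagonal: 82 + 79 + 69 + ? = 302, so (3,2) = 72.
Row 2 needs 302; the known cells sum to 234, so (2,4) = 68.

68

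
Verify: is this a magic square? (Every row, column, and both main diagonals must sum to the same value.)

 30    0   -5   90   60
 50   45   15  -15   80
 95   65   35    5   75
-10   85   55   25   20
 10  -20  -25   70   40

Row 1: 30 + 0 + (-5) + 90 + 60 = 175.
Row 2: 50 + 45 + 15 + (-15) + 80 = 175.
Row 3: 95 + 65 + 35 + 5 + 75 = 275.
Row 4: -10 + 85 + 55 + 25 + 20 = 175.
Row 5: 10 + (-20) + (-25) + 70 + 40 = 75.
Column 1: 30 + 50 + 95 + (-10) + 10 = 175.
Column 2: 0 + 45 + 65 + 85 + (-20) = 175.
Column 3: -5 + 15 + 35 + 55 + (-25) = 75.
Column 4: 90 + (-15) + 5 + 25 + 70 = 175.
Column 5: 60 + 80 + 75 + 20 + 40 = 275.
Main diagonal: 30 + 45 + 35 + 25 + 40 = 175.
Anti-diagonal: 60 + (-15) + 35 + 85 + 10 = 175.

No — row 2 sums to 175 but column 5 sums to 275.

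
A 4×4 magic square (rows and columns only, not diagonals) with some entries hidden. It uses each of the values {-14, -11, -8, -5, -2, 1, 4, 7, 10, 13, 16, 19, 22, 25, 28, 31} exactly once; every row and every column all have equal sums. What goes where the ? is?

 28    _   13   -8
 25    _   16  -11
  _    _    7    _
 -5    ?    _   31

The 16 entries sum to 136, so each line sums to 136/4 = 34.
Row 1 must total 34; the given cells sum to 33, so (1,2) = 1.
Row 2: 25 + 16 + (-11) + ? = 34, so (2,2) = 4.
The remaining cell in column 1 is (3,1) = 34 − 48 = -14.
Column 3 needs 34; the known cells sum to 36, so (4,3) = -2.
Column 4: -8 + (-11) + 31 + ? = 34, so (3,4) = 22.
The remaining cell in row 3 is (3,2) = 34 − 15 = 19.
Row 4 needs 34; the known cells sum to 24, so (4,2) = 10.

10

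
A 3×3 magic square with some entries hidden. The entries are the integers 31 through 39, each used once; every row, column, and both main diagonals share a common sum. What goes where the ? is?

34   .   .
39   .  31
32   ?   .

The entries are 31 through 39, which sum to 315, so each line sums to 315/3 = 105.
Row 2 must total 105; the given cells sum to 70, so (2,2) = 35.
Main diagonal needs 105; the known cells sum to 69, so (3,3) = 36.
The remaining cell in anti-diagonal is (1,3) = 105 − 67 = 38.
Row 1 must total 105; the given cells sum to 72, so (1,2) = 33.
Row 3 needs 105; the known cells sum to 68, so (3,2) = 37.

37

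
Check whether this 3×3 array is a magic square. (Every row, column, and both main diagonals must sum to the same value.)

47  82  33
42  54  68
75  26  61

No — anti-diagonal sums to 162 but column 1 sums to 164.

Row 1: 47 + 82 + 33 = 162.
Row 2: 42 + 54 + 68 = 164.
Row 3: 75 + 26 + 61 = 162.
Column 1: 47 + 42 + 75 = 164.
Column 2: 82 + 54 + 26 = 162.
Column 3: 33 + 68 + 61 = 162.
Main diagonal: 47 + 54 + 61 = 162.
Anti-diagonal: 33 + 54 + 75 = 162.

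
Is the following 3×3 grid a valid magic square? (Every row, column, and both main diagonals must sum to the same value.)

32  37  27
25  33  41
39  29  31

Row 1: 32 + 37 + 27 = 96.
Row 2: 25 + 33 + 41 = 99.
Row 3: 39 + 29 + 31 = 99.
Column 1: 32 + 25 + 39 = 96.
Column 2: 37 + 33 + 29 = 99.
Column 3: 27 + 41 + 31 = 99.
Main diagonal: 32 + 33 + 31 = 96.
Anti-diagonal: 27 + 33 + 39 = 99.

No — anti-diagonal sums to 99 but column 1 sums to 96.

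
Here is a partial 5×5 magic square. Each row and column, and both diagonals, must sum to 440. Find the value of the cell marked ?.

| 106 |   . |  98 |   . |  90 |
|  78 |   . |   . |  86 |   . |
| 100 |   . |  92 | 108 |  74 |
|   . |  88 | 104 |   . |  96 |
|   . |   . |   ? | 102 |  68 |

76

Row 3 must total 440; the given cells sum to 374, so (3,2) = 66.
Using column 5: 90 + 74 + 96 + 68 + ? → (2,5) = 440 − 328 = 112.
Using anti-diagonal: 90 + 86 + 92 + 88 + ? → (5,1) = 440 − 356 = 84.
Column 1 must total 440; the given cells sum to 368, so (4,1) = 72.
Using row 4: 72 + 88 + 104 + 96 + ? → (4,4) = 440 − 360 = 80.
From column 4, 440 − (86 + 108 + 80 + 102) gives (1,4) = 64.
From main diagonal, 440 − (106 + 92 + 80 + 68) gives (2,2) = 94.
Row 1: 106 + 98 + 64 + 90 + ? = 440, so (1,2) = 82.
Using row 2: 78 + 94 + 86 + 112 + ? → (2,3) = 440 − 370 = 70.
The remaining cell in column 2 is (5,2) = 440 − 330 = 110.
Column 3 must total 440; the given cells sum to 364, so (5,3) = 76.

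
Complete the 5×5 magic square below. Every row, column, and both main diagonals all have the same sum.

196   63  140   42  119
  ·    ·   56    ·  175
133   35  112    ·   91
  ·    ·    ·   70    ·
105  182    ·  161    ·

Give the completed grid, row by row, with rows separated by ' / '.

Row 1 is already complete: 196 + 63 + 140 + 42 + 119 = 560, so that is the magic constant.
The remaining cell in row 3 is (3,4) = 560 − 371 = 189.
Column 4 needs 560; the known cells sum to 462, so (2,4) = 98.
Anti-diagonal must total 560; the given cells sum to 434, so (4,2) = 126.
The remaining cell in column 2 is (2,2) = 560 − 406 = 154.
Main diagonal: 196 + 154 + 112 + 70 + ? = 560, so (5,5) = 28.
The remaining cell in row 2 is (2,1) = 560 − 483 = 77.
Row 5: 105 + 182 + 161 + 28 + ? = 560, so (5,3) = 84.
The remaining cell in column 1 is (4,1) = 560 − 511 = 49.
From column 3, 560 − (140 + 56 + 112 + 84) gives (4,3) = 168.
Using column 5: 119 + 175 + 91 + 28 + ? → (4,5) = 560 − 413 = 147.

196 63 140 42 119 / 77 154 56 98 175 / 133 35 112 189 91 / 49 126 168 70 147 / 105 182 84 161 28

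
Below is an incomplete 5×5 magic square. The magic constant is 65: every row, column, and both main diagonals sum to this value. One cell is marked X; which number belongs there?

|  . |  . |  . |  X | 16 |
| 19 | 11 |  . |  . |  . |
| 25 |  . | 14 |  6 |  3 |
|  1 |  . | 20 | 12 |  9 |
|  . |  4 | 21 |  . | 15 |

From row 3, 65 − (25 + 14 + 6 + 3) gives (3,2) = 17.
Using row 4: 1 + 20 + 12 + 9 + ? → (4,2) = 65 − 42 = 23.
Column 2: 11 + 17 + 23 + 4 + ? = 65, so (1,2) = 10.
The remaining cell in column 5 is (2,5) = 65 − 43 = 22.
From main diagonal, 65 − (11 + 14 + 12 + 15) gives (1,1) = 13.
From column 1, 65 − (13 + 19 + 25 + 1) gives (5,1) = 7.
Anti-diagonal needs 65; the known cells sum to 60, so (2,4) = 5.
The remaining cell in row 2 is (2,3) = 65 − 57 = 8.
The remaining cell in row 5 is (5,4) = 65 − 47 = 18.
Column 3: 8 + 14 + 20 + 21 + ? = 65, so (1,3) = 2.
Column 4 needs 65; the known cells sum to 41, so (1,4) = 24.

24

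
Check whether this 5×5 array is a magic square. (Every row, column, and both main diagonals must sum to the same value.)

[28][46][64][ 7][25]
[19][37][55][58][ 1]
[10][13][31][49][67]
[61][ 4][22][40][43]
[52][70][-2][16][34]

Row 1: 28 + 46 + 64 + 7 + 25 = 170.
Row 2: 19 + 37 + 55 + 58 + 1 = 170.
Row 3: 10 + 13 + 31 + 49 + 67 = 170.
Row 4: 61 + 4 + 22 + 40 + 43 = 170.
Row 5: 52 + 70 + (-2) + 16 + 34 = 170.
Column 1: 28 + 19 + 10 + 61 + 52 = 170.
Column 2: 46 + 37 + 13 + 4 + 70 = 170.
Column 3: 64 + 55 + 31 + 22 + (-2) = 170.
Column 4: 7 + 58 + 49 + 40 + 16 = 170.
Column 5: 25 + 1 + 67 + 43 + 34 = 170.
Main diagonal: 28 + 37 + 31 + 40 + 34 = 170.
Anti-diagonal: 25 + 58 + 31 + 4 + 52 = 170.
All lines sum to 170.

Yes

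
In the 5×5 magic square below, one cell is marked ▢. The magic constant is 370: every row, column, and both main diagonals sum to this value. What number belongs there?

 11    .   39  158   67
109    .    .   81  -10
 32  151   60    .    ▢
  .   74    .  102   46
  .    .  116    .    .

123

Row 1: 11 + 39 + 158 + 67 + ? = 370, so (1,2) = 95.
Anti-diagonal: 67 + 81 + 60 + 74 + ? = 370, so (5,1) = 88.
Column 1 must total 370; the given cells sum to 240, so (4,1) = 130.
The remaining cell in row 4 is (4,3) = 370 − 352 = 18.
The remaining cell in column 3 is (2,3) = 370 − 233 = 137.
The remaining cell in row 2 is (2,2) = 370 − 317 = 53.
The remaining cell in column 2 is (5,2) = 370 − 373 = -3.
From main diagonal, 370 − (11 + 53 + 60 + 102) gives (5,5) = 144.
The remaining cell in row 5 is (5,4) = 370 − 345 = 25.
From column 4, 370 − (158 + 81 + 102 + 25) gives (3,4) = 4.
Column 5 must total 370; the given cells sum to 247, so (3,5) = 123.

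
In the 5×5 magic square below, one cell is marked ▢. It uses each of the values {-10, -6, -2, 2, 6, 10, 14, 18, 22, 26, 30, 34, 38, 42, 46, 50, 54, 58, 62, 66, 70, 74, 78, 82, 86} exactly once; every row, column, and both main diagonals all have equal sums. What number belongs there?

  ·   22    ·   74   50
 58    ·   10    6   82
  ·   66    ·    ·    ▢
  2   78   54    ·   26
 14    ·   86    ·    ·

The 25 entries sum to 950, so each line sums to 950/5 = 190.
Using row 2: 58 + 10 + 6 + 82 + ? → (2,2) = 190 − 156 = 34.
From row 4, 190 − (2 + 78 + 54 + 26) gives (4,4) = 30.
Column 2 must total 190; the given cells sum to 200, so (5,2) = -10.
Anti-diagonal must total 190; the given cells sum to 148, so (3,3) = 42.
From column 3, 190 − (10 + 42 + 54 + 86) gives (1,3) = -2.
Row 1 needs 190; the known cells sum to 144, so (1,1) = 46.
Column 1: 46 + 58 + 2 + 14 + ? = 190, so (3,1) = 70.
From main diagonal, 190 − (46 + 34 + 42 + 30) gives (5,5) = 38.
Using row 5: 14 + (-10) + 86 + 38 + ? → (5,4) = 190 − 128 = 62.
Column 4: 74 + 6 + 30 + 62 + ? = 190, so (3,4) = 18.
Column 5 must total 190; the given cells sum to 196, so (3,5) = -6.

-6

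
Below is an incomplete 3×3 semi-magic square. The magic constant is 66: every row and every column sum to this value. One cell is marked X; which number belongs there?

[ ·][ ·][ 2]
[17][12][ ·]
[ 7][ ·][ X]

27

Row 2 needs 66; the known cells sum to 29, so (2,3) = 37.
Column 1: 17 + 7 + ? = 66, so (1,1) = 42.
Column 3: 2 + 37 + ? = 66, so (3,3) = 27.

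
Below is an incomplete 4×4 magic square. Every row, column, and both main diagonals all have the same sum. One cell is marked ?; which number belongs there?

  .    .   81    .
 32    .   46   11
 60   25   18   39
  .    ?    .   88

Row 3 is complete and sums to 142; that is the magic constant.
The remaining cell in row 2 is (2,2) = 142 − 89 = 53.
Column 3 needs 142; the known cells sum to 145, so (4,3) = -3.
From column 4, 142 − (11 + 39 + 88) gives (1,4) = 4.
Main diagonal must total 142; the given cells sum to 159, so (1,1) = -17.
Using anti-diagonal: 4 + 46 + 25 + ? → (4,1) = 142 − 75 = 67.
From row 1, 142 − (-17 + 81 + 4) gives (1,2) = 74.
The remaining cell in row 4 is (4,2) = 142 − 152 = -10.

-10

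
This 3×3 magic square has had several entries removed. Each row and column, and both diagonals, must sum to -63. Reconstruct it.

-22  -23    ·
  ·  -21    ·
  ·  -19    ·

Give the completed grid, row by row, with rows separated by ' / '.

Using row 1: -22 + (-23) + ? → (1,3) = -63 − (-45) = -18.
Using main diagonal: -22 + (-21) + ? → (3,3) = -63 − (-43) = -20.
Anti-diagonal needs -63; the known cells sum to -39, so (3,1) = -24.
Column 1 needs -63; the known cells sum to -46, so (2,1) = -17.
Column 3 needs -63; the known cells sum to -38, so (2,3) = -25.

-22 -23 -18 / -17 -21 -25 / -24 -19 -20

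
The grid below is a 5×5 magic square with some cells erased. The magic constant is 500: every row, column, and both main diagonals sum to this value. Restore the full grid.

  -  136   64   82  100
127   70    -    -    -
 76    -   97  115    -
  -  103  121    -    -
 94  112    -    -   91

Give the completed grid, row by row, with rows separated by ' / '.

Row 1 must total 500; the given cells sum to 382, so (1,1) = 118.
Column 1 needs 500; the known cells sum to 415, so (4,1) = 85.
Using column 2: 136 + 70 + 103 + 112 + ? → (3,2) = 500 − 421 = 79.
Main diagonal needs 500; the known cells sum to 376, so (4,4) = 124.
Anti-diagonal: 100 + 97 + 103 + 94 + ? = 500, so (2,4) = 106.
Row 3 must total 500; the given cells sum to 367, so (3,5) = 133.
Row 4 must total 500; the given cells sum to 433, so (4,5) = 67.
Column 4 must total 500; the given cells sum to 427, so (5,4) = 73.
Column 5 must total 500; the given cells sum to 391, so (2,5) = 109.
Row 2: 127 + 70 + 106 + 109 + ? = 500, so (2,3) = 88.
Using row 5: 94 + 112 + 73 + 91 + ? → (5,3) = 500 − 370 = 130.

118 136 64 82 100 / 127 70 88 106 109 / 76 79 97 115 133 / 85 103 121 124 67 / 94 112 130 73 91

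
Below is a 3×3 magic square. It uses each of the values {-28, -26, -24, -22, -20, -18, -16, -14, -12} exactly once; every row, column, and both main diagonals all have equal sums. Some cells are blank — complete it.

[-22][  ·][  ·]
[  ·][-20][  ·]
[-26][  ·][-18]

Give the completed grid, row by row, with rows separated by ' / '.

The 9 entries sum to -180, so each line sums to -180/3 = -60.
Row 3: -26 + (-18) + ? = -60, so (3,2) = -16.
The remaining cell in column 1 is (2,1) = -60 − (-48) = -12.
Column 2 needs -60; the known cells sum to -36, so (1,2) = -24.
The remaining cell in anti-diagonal is (1,3) = -60 − (-46) = -14.
The remaining cell in row 2 is (2,3) = -60 − (-32) = -28.

-22 -24 -14 / -12 -20 -28 / -26 -16 -18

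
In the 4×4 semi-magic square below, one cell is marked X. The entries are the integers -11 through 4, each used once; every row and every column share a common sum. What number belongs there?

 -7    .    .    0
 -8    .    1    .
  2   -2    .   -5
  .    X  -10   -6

The entries are -11 through 4, which sum to -56, so each line sums to -56/4 = -14.
The remaining cell in row 3 is (3,3) = -14 − (-5) = -9.
The remaining cell in column 1 is (4,1) = -14 − (-13) = -1.
Column 3: 1 + (-9) + (-10) + ? = -14, so (1,3) = 4.
The remaining cell in column 4 is (2,4) = -14 − (-11) = -3.
Row 1: -7 + 4 + 0 + ? = -14, so (1,2) = -11.
Row 2 must total -14; the given cells sum to -10, so (2,2) = -4.
Row 4 needs -14; the known cells sum to -17, so (4,2) = 3.

3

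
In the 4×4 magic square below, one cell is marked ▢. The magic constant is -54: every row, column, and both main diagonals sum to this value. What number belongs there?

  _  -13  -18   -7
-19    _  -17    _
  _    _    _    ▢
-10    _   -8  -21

From row 1, -54 − (-13 + (-18) + (-7)) gives (1,1) = -16.
Row 4 needs -54; the known cells sum to -39, so (4,2) = -15.
Using column 1: -16 + (-19) + (-10) + ? → (3,1) = -54 − (-45) = -9.
Column 3 must total -54; the given cells sum to -43, so (3,3) = -11.
Main diagonal needs -54; the known cells sum to -48, so (2,2) = -6.
Anti-diagonal must total -54; the given cells sum to -34, so (3,2) = -20.
Row 2: -19 + (-6) + (-17) + ? = -54, so (2,4) = -12.
Row 3: -9 + (-20) + (-11) + ? = -54, so (3,4) = -14.

-14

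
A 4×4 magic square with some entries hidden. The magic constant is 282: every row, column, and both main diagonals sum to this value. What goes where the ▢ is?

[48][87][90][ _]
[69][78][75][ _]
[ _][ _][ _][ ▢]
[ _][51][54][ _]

Using row 1: 48 + 87 + 90 + ? → (1,4) = 282 − 225 = 57.
From row 2, 282 − (69 + 78 + 75) gives (2,4) = 60.
Using column 2: 87 + 78 + 51 + ? → (3,2) = 282 − 216 = 66.
Using column 3: 90 + 75 + 54 + ? → (3,3) = 282 − 219 = 63.
The remaining cell in main diagonal is (4,4) = 282 − 189 = 93.
Using anti-diagonal: 57 + 75 + 66 + ? → (4,1) = 282 − 198 = 84.
Column 1 needs 282; the known cells sum to 201, so (3,1) = 81.
Column 4 needs 282; the known cells sum to 210, so (3,4) = 72.

72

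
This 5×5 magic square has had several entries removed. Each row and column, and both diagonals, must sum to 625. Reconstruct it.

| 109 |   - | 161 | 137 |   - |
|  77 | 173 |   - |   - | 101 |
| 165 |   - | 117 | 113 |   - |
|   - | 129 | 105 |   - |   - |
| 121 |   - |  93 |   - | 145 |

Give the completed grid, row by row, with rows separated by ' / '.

109 85 161 137 133 / 77 173 149 125 101 / 165 141 117 113 89 / 153 129 105 81 157 / 121 97 93 169 145

Column 1 must total 625; the given cells sum to 472, so (4,1) = 153.
Column 3 must total 625; the given cells sum to 476, so (2,3) = 149.
The remaining cell in main diagonal is (4,4) = 625 − 544 = 81.
Row 2 must total 625; the given cells sum to 500, so (2,4) = 125.
From row 4, 625 − (153 + 129 + 105 + 81) gives (4,5) = 157.
Column 4 must total 625; the given cells sum to 456, so (5,4) = 169.
Anti-diagonal: 125 + 117 + 129 + 121 + ? = 625, so (1,5) = 133.
From row 1, 625 − (109 + 161 + 137 + 133) gives (1,2) = 85.
From row 5, 625 − (121 + 93 + 169 + 145) gives (5,2) = 97.
The remaining cell in column 2 is (3,2) = 625 − 484 = 141.
Column 5 must total 625; the given cells sum to 536, so (3,5) = 89.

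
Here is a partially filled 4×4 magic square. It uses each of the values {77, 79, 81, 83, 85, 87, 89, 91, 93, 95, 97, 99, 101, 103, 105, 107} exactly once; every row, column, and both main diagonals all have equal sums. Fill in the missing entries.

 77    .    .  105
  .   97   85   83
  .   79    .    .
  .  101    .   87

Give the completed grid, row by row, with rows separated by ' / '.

The 16 entries sum to 1472, so each line sums to 1472/4 = 368.
The remaining cell in row 2 is (2,1) = 368 − 265 = 103.
Column 2 must total 368; the given cells sum to 277, so (1,2) = 91.
From column 4, 368 − (105 + 83 + 87) gives (3,4) = 93.
Main diagonal needs 368; the known cells sum to 261, so (3,3) = 107.
Anti-diagonal needs 368; the known cells sum to 269, so (4,1) = 99.
Row 1 needs 368; the known cells sum to 273, so (1,3) = 95.
The remaining cell in row 3 is (3,1) = 368 − 279 = 89.
The remaining cell in row 4 is (4,3) = 368 − 287 = 81.

77 91 95 105 / 103 97 85 83 / 89 79 107 93 / 99 101 81 87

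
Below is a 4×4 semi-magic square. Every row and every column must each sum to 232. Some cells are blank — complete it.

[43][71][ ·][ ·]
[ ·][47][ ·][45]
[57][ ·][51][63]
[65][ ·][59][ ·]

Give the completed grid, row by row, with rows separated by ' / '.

43 71 49 69 / 67 47 73 45 / 57 61 51 63 / 65 53 59 55

From row 3, 232 − (57 + 51 + 63) gives (3,2) = 61.
Using column 1: 43 + 57 + 65 + ? → (2,1) = 232 − 165 = 67.
Column 2 must total 232; the given cells sum to 179, so (4,2) = 53.
From row 2, 232 − (67 + 47 + 45) gives (2,3) = 73.
Using row 4: 65 + 53 + 59 + ? → (4,4) = 232 − 177 = 55.
Column 3 needs 232; the known cells sum to 183, so (1,3) = 49.
The remaining cell in column 4 is (1,4) = 232 − 163 = 69.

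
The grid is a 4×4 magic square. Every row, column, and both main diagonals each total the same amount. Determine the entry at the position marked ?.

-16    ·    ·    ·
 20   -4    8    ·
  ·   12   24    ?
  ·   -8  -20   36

0

Main diagonal is complete and sums to 40; that is the magic constant.
Using row 2: 20 + (-4) + 8 + ? → (2,4) = 40 − 24 = 16.
Using row 4: -8 + (-20) + 36 + ? → (4,1) = 40 − 8 = 32.
Column 1 needs 40; the known cells sum to 36, so (3,1) = 4.
Using column 2: -4 + 12 + (-8) + ? → (1,2) = 40 − 0 = 40.
From column 3, 40 − (8 + 24 + (-20)) gives (1,3) = 28.
Anti-diagonal needs 40; the known cells sum to 52, so (1,4) = -12.
Using row 3: 4 + 12 + 24 + ? → (3,4) = 40 − 40 = 0.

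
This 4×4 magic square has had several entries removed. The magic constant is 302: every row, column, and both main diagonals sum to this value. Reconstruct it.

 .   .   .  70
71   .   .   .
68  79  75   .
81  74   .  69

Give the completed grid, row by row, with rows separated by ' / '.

82 73 77 70 / 71 76 72 83 / 68 79 75 80 / 81 74 78 69

The remaining cell in row 3 is (3,4) = 302 − 222 = 80.
Using row 4: 81 + 74 + 69 + ? → (4,3) = 302 − 224 = 78.
Column 1: 71 + 68 + 81 + ? = 302, so (1,1) = 82.
Using column 4: 70 + 80 + 69 + ? → (2,4) = 302 − 219 = 83.
Main diagonal needs 302; the known cells sum to 226, so (2,2) = 76.
Anti-diagonal must total 302; the given cells sum to 230, so (2,3) = 72.
Column 2 must total 302; the given cells sum to 229, so (1,2) = 73.
From column 3, 302 − (72 + 75 + 78) gives (1,3) = 77.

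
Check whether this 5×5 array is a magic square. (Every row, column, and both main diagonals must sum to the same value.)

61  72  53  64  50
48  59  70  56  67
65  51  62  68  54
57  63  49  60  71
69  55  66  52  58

Row 1: 61 + 72 + 53 + 64 + 50 = 300.
Row 2: 48 + 59 + 70 + 56 + 67 = 300.
Row 3: 65 + 51 + 62 + 68 + 54 = 300.
Row 4: 57 + 63 + 49 + 60 + 71 = 300.
Row 5: 69 + 55 + 66 + 52 + 58 = 300.
Column 1: 61 + 48 + 65 + 57 + 69 = 300.
Column 2: 72 + 59 + 51 + 63 + 55 = 300.
Column 3: 53 + 70 + 62 + 49 + 66 = 300.
Column 4: 64 + 56 + 68 + 60 + 52 = 300.
Column 5: 50 + 67 + 54 + 71 + 58 = 300.
Main diagonal: 61 + 59 + 62 + 60 + 58 = 300.
Anti-diagonal: 50 + 56 + 62 + 63 + 69 = 300.
All lines sum to 300.

Yes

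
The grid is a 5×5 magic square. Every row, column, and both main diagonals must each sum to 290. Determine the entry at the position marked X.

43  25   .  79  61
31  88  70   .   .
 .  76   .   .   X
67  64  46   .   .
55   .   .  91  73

22

Row 1 must total 290; the given cells sum to 208, so (1,3) = 82.
Using column 1: 43 + 31 + 67 + 55 + ? → (3,1) = 290 − 196 = 94.
Column 2 must total 290; the given cells sum to 253, so (5,2) = 37.
Row 5 needs 290; the known cells sum to 256, so (5,3) = 34.
Column 3 must total 290; the given cells sum to 232, so (3,3) = 58.
Using main diagonal: 43 + 88 + 58 + 73 + ? → (4,4) = 290 − 262 = 28.
From anti-diagonal, 290 − (61 + 58 + 64 + 55) gives (2,4) = 52.
Row 2 must total 290; the given cells sum to 241, so (2,5) = 49.
The remaining cell in row 4 is (4,5) = 290 − 205 = 85.
Column 4: 79 + 52 + 28 + 91 + ? = 290, so (3,4) = 40.
Column 5 must total 290; the given cells sum to 268, so (3,5) = 22.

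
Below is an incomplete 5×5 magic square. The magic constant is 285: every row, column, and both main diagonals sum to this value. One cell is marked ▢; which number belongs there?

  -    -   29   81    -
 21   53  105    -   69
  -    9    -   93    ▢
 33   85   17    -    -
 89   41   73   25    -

45

The remaining cell in row 2 is (2,4) = 285 − 248 = 37.
Row 5 needs 285; the known cells sum to 228, so (5,5) = 57.
The remaining cell in column 2 is (1,2) = 285 − 188 = 97.
From column 3, 285 − (29 + 105 + 17 + 73) gives (3,3) = 61.
Column 4 needs 285; the known cells sum to 236, so (4,4) = 49.
The remaining cell in main diagonal is (1,1) = 285 − 220 = 65.
The remaining cell in anti-diagonal is (1,5) = 285 − 272 = 13.
From row 4, 285 − (33 + 85 + 17 + 49) gives (4,5) = 101.
Column 1 needs 285; the known cells sum to 208, so (3,1) = 77.
Column 5 must total 285; the given cells sum to 240, so (3,5) = 45.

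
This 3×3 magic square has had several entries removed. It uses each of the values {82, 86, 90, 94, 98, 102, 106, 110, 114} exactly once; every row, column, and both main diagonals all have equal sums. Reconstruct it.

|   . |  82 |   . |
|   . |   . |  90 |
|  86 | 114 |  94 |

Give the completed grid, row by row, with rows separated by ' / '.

102 82 110 / 106 98 90 / 86 114 94

The 9 entries sum to 882, so each line sums to 882/3 = 294.
The remaining cell in column 2 is (2,2) = 294 − 196 = 98.
Using column 3: 90 + 94 + ? → (1,3) = 294 − 184 = 110.
Main diagonal must total 294; the given cells sum to 192, so (1,1) = 102.
Row 2 must total 294; the given cells sum to 188, so (2,1) = 106.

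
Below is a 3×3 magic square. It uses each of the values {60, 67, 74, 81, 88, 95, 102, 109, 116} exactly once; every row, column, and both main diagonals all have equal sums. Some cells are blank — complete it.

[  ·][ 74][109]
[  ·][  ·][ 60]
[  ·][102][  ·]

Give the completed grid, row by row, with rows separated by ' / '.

The 9 entries sum to 792, so each line sums to 792/3 = 264.
Row 1 needs 264; the known cells sum to 183, so (1,1) = 81.
The remaining cell in column 2 is (2,2) = 264 − 176 = 88.
Column 3 must total 264; the given cells sum to 169, so (3,3) = 95.
Anti-diagonal needs 264; the known cells sum to 197, so (3,1) = 67.
Using row 2: 88 + 60 + ? → (2,1) = 264 − 148 = 116.

81 74 109 / 116 88 60 / 67 102 95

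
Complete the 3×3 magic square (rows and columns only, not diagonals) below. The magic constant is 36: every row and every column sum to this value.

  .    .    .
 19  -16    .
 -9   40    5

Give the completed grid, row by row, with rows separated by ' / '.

26 12 -2 / 19 -16 33 / -9 40 5

Row 2 must total 36; the given cells sum to 3, so (2,3) = 33.
Column 1 must total 36; the given cells sum to 10, so (1,1) = 26.
Using column 2: -16 + 40 + ? → (1,2) = 36 − 24 = 12.
The remaining cell in column 3 is (1,3) = 36 − 38 = -2.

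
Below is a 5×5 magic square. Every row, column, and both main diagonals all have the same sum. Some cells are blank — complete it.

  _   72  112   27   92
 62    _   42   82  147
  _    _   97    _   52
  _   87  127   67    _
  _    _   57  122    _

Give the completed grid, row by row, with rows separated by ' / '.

Column 3 is already complete: 112 + 42 + 97 + 127 + 57 = 435, so that is the magic constant.
Using row 1: 72 + 112 + 27 + 92 + ? → (1,1) = 435 − 303 = 132.
Row 2 must total 435; the given cells sum to 333, so (2,2) = 102.
From column 4, 435 − (27 + 82 + 67 + 122) gives (3,4) = 137.
Using main diagonal: 132 + 102 + 97 + 67 + ? → (5,5) = 435 − 398 = 37.
Anti-diagonal must total 435; the given cells sum to 358, so (5,1) = 77.
Using row 5: 77 + 57 + 122 + 37 + ? → (5,2) = 435 − 293 = 142.
From column 2, 435 − (72 + 102 + 87 + 142) gives (3,2) = 32.
The remaining cell in column 5 is (4,5) = 435 − 328 = 107.
Row 3 needs 435; the known cells sum to 318, so (3,1) = 117.
The remaining cell in row 4 is (4,1) = 435 − 388 = 47.

132 72 112 27 92 / 62 102 42 82 147 / 117 32 97 137 52 / 47 87 127 67 107 / 77 142 57 122 37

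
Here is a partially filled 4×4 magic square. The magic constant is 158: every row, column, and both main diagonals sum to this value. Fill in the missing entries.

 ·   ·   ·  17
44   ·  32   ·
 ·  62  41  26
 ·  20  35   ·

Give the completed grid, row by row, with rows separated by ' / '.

Using row 3: 62 + 41 + 26 + ? → (3,1) = 158 − 129 = 29.
The remaining cell in column 3 is (1,3) = 158 − 108 = 50.
Anti-diagonal: 17 + 32 + 62 + ? = 158, so (4,1) = 47.
From row 4, 158 − (47 + 20 + 35) gives (4,4) = 56.
Using column 1: 44 + 29 + 47 + ? → (1,1) = 158 − 120 = 38.
Column 4 needs 158; the known cells sum to 99, so (2,4) = 59.
Main diagonal needs 158; the known cells sum to 135, so (2,2) = 23.
From row 1, 158 − (38 + 50 + 17) gives (1,2) = 53.

38 53 50 17 / 44 23 32 59 / 29 62 41 26 / 47 20 35 56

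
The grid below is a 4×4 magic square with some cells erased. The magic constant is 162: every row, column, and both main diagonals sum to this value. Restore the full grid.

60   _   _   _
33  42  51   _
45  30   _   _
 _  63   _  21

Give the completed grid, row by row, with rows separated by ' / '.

Row 2 needs 162; the known cells sum to 126, so (2,4) = 36.
Using column 1: 60 + 33 + 45 + ? → (4,1) = 162 − 138 = 24.
Using column 2: 42 + 30 + 63 + ? → (1,2) = 162 − 135 = 27.
Main diagonal must total 162; the given cells sum to 123, so (3,3) = 39.
The remaining cell in anti-diagonal is (1,4) = 162 − 105 = 57.
From row 1, 162 − (60 + 27 + 57) gives (1,3) = 18.
From row 3, 162 − (45 + 30 + 39) gives (3,4) = 48.
Using row 4: 24 + 63 + 21 + ? → (4,3) = 162 − 108 = 54.

60 27 18 57 / 33 42 51 36 / 45 30 39 48 / 24 63 54 21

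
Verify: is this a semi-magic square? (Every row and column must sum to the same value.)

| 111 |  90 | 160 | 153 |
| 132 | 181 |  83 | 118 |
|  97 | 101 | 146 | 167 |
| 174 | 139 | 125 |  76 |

No — row 3 sums to 511 but column 1 sums to 514.

Row 1: 111 + 90 + 160 + 153 = 514.
Row 2: 132 + 181 + 83 + 118 = 514.
Row 3: 97 + 101 + 146 + 167 = 511.
Row 4: 174 + 139 + 125 + 76 = 514.
Column 1: 111 + 132 + 97 + 174 = 514.
Column 2: 90 + 181 + 101 + 139 = 511.
Column 3: 160 + 83 + 146 + 125 = 514.
Column 4: 153 + 118 + 167 + 76 = 514.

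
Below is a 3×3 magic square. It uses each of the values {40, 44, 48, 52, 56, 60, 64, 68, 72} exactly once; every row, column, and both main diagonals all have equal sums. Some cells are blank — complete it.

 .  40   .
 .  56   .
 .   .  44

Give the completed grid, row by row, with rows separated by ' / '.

The 9 entries sum to 504, so each line sums to 504/3 = 168.
Column 2 needs 168; the known cells sum to 96, so (3,2) = 72.
The remaining cell in main diagonal is (1,1) = 168 − 100 = 68.
Row 1: 68 + 40 + ? = 168, so (1,3) = 60.
Row 3 needs 168; the known cells sum to 116, so (3,1) = 52.
Column 1: 68 + 52 + ? = 168, so (2,1) = 48.
Using column 3: 60 + 44 + ? → (2,3) = 168 − 104 = 64.

68 40 60 / 48 56 64 / 52 72 44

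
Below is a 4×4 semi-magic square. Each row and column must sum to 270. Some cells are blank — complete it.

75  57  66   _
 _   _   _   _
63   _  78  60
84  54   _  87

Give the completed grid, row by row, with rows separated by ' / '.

Using row 1: 75 + 57 + 66 + ? → (1,4) = 270 − 198 = 72.
The remaining cell in row 3 is (3,2) = 270 − 201 = 69.
Row 4 must total 270; the given cells sum to 225, so (4,3) = 45.
From column 1, 270 − (75 + 63 + 84) gives (2,1) = 48.
Column 2: 57 + 69 + 54 + ? = 270, so (2,2) = 90.
Column 3 needs 270; the known cells sum to 189, so (2,3) = 81.
Column 4 needs 270; the known cells sum to 219, so (2,4) = 51.

75 57 66 72 / 48 90 81 51 / 63 69 78 60 / 84 54 45 87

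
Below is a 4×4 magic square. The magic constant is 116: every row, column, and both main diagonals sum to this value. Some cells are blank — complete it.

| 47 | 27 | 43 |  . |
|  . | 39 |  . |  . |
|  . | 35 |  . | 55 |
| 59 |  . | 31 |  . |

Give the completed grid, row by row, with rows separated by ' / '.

47 27 43 -1 / 3 39 23 51 / 7 35 19 55 / 59 15 31 11

The remaining cell in row 1 is (1,4) = 116 − 117 = -1.
Column 2: 27 + 39 + 35 + ? = 116, so (4,2) = 15.
Anti-diagonal: -1 + 35 + 59 + ? = 116, so (2,3) = 23.
Row 4: 59 + 15 + 31 + ? = 116, so (4,4) = 11.
From column 3, 116 − (43 + 23 + 31) gives (3,3) = 19.
From column 4, 116 − (-1 + 55 + 11) gives (2,4) = 51.
The remaining cell in row 2 is (2,1) = 116 − 113 = 3.
The remaining cell in row 3 is (3,1) = 116 − 109 = 7.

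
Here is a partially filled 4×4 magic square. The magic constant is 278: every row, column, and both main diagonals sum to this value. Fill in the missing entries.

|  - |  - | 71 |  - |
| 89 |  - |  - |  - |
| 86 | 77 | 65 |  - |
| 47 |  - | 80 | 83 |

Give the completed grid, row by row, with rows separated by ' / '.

Row 3 needs 278; the known cells sum to 228, so (3,4) = 50.
The remaining cell in row 4 is (4,2) = 278 − 210 = 68.
Column 1: 89 + 86 + 47 + ? = 278, so (1,1) = 56.
Column 3: 71 + 65 + 80 + ? = 278, so (2,3) = 62.
From main diagonal, 278 − (56 + 65 + 83) gives (2,2) = 74.
Anti-diagonal: 62 + 77 + 47 + ? = 278, so (1,4) = 92.
Row 1: 56 + 71 + 92 + ? = 278, so (1,2) = 59.
The remaining cell in row 2 is (2,4) = 278 − 225 = 53.

56 59 71 92 / 89 74 62 53 / 86 77 65 50 / 47 68 80 83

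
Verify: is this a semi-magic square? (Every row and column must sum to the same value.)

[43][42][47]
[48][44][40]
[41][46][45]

Row 1: 43 + 42 + 47 = 132.
Row 2: 48 + 44 + 40 = 132.
Row 3: 41 + 46 + 45 = 132.
Column 1: 43 + 48 + 41 = 132.
Column 2: 42 + 44 + 46 = 132.
Column 3: 47 + 40 + 45 = 132.
All lines sum to 132.

Yes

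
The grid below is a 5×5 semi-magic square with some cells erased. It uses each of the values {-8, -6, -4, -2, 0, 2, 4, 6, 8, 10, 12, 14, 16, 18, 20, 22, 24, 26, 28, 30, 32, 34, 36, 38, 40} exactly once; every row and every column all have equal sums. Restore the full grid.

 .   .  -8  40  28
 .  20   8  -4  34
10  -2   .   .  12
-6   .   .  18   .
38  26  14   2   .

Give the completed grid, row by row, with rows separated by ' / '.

16 4 -8 40 28 / 22 20 8 -4 34 / 10 -2 36 24 12 / -6 32 30 18 6 / 38 26 14 2 0

The 25 entries sum to 400, so each line sums to 400/5 = 80.
From row 2, 80 − (20 + 8 + (-4) + 34) gives (2,1) = 22.
The remaining cell in row 5 is (5,5) = 80 − 80 = 0.
Column 1 needs 80; the known cells sum to 64, so (1,1) = 16.
Using column 4: 40 + (-4) + 18 + 2 + ? → (3,4) = 80 − 56 = 24.
Column 5 needs 80; the known cells sum to 74, so (4,5) = 6.
The remaining cell in row 1 is (1,2) = 80 − 76 = 4.
From row 3, 80 − (10 + (-2) + 24 + 12) gives (3,3) = 36.
Column 2 must total 80; the given cells sum to 48, so (4,2) = 32.
Column 3: -8 + 8 + 36 + 14 + ? = 80, so (4,3) = 30.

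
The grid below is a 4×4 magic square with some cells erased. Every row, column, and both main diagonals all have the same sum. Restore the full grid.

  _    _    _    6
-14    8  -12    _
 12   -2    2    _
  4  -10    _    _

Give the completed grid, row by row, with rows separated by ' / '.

-6 0 -4 6 / -14 8 -12 14 / 12 -2 2 -16 / 4 -10 10 -8

Anti-diagonal is already complete: 6 + -12 + -2 + 4 = -4, so that is the magic constant.
From row 2, -4 − (-14 + 8 + (-12)) gives (2,4) = 14.
From row 3, -4 − (12 + (-2) + 2) gives (3,4) = -16.
From column 1, -4 − (-14 + 12 + 4) gives (1,1) = -6.
Column 2: 8 + (-2) + (-10) + ? = -4, so (1,2) = 0.
Using column 4: 6 + 14 + (-16) + ? → (4,4) = -4 − 4 = -8.
Row 1 must total -4; the given cells sum to 0, so (1,3) = -4.
Using row 4: 4 + (-10) + (-8) + ? → (4,3) = -4 − (-14) = 10.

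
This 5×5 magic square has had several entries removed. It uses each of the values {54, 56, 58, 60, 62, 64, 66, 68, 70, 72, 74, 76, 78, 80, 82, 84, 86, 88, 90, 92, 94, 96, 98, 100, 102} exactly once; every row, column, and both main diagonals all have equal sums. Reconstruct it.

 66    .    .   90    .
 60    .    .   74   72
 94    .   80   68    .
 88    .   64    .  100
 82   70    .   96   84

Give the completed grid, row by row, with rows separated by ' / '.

66 54 102 90 78 / 60 98 86 74 72 / 94 92 80 68 56 / 88 76 64 62 100 / 82 70 58 96 84

The 25 entries sum to 1950, so each line sums to 1950/5 = 390.
Row 5 needs 390; the known cells sum to 332, so (5,3) = 58.
Using column 4: 90 + 74 + 68 + 96 + ? → (4,4) = 390 − 328 = 62.
Main diagonal must total 390; the given cells sum to 292, so (2,2) = 98.
Row 2 must total 390; the given cells sum to 304, so (2,3) = 86.
Using row 4: 88 + 64 + 62 + 100 + ? → (4,2) = 390 − 314 = 76.
The remaining cell in column 3 is (1,3) = 390 − 288 = 102.
From anti-diagonal, 390 − (74 + 80 + 76 + 82) gives (1,5) = 78.
From row 1, 390 − (66 + 102 + 90 + 78) gives (1,2) = 54.
Column 2 must total 390; the given cells sum to 298, so (3,2) = 92.
Column 5 needs 390; the known cells sum to 334, so (3,5) = 56.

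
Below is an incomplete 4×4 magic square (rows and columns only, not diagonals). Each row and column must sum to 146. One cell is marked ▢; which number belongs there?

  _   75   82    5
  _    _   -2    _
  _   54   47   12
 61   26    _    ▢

40

The remaining cell in row 1 is (1,1) = 146 − 162 = -16.
The remaining cell in row 3 is (3,1) = 146 − 113 = 33.
Column 1: -16 + 33 + 61 + ? = 146, so (2,1) = 68.
Column 2: 75 + 54 + 26 + ? = 146, so (2,2) = -9.
The remaining cell in column 3 is (4,3) = 146 − 127 = 19.
Row 2 needs 146; the known cells sum to 57, so (2,4) = 89.
The remaining cell in row 4 is (4,4) = 146 − 106 = 40.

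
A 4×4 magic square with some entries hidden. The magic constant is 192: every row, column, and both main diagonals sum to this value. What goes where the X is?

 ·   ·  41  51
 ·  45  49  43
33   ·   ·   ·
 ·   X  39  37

Row 2 needs 192; the known cells sum to 137, so (2,1) = 55.
The remaining cell in column 3 is (3,3) = 192 − 129 = 63.
Column 4 must total 192; the given cells sum to 131, so (3,4) = 61.
The remaining cell in main diagonal is (1,1) = 192 − 145 = 47.
Row 1 needs 192; the known cells sum to 139, so (1,2) = 53.
Row 3 needs 192; the known cells sum to 157, so (3,2) = 35.
Column 1 needs 192; the known cells sum to 135, so (4,1) = 57.
From column 2, 192 − (53 + 45 + 35) gives (4,2) = 59.

59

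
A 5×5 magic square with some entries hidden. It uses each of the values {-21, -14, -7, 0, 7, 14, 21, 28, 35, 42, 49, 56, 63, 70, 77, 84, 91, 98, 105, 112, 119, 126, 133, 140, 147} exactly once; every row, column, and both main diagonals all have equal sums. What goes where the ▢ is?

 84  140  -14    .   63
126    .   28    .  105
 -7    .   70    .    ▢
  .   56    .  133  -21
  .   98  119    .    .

The 25 entries sum to 1575, so each line sums to 1575/5 = 315.
Using row 1: 84 + 140 + (-14) + 63 + ? → (1,4) = 315 − 273 = 42.
Column 3 must total 315; the given cells sum to 203, so (4,3) = 112.
Using row 4: 56 + 112 + 133 + (-21) + ? → (4,1) = 315 − 280 = 35.
Using column 1: 84 + 126 + (-7) + 35 + ? → (5,1) = 315 − 238 = 77.
Anti-diagonal needs 315; the known cells sum to 266, so (2,4) = 49.
Row 2 needs 315; the known cells sum to 308, so (2,2) = 7.
Column 2: 140 + 7 + 56 + 98 + ? = 315, so (3,2) = 14.
Main diagonal must total 315; the given cells sum to 294, so (5,5) = 21.
Using row 5: 77 + 98 + 119 + 21 + ? → (5,4) = 315 − 315 = 0.
Column 4: 42 + 49 + 133 + 0 + ? = 315, so (3,4) = 91.
From column 5, 315 − (63 + 105 + (-21) + 21) gives (3,5) = 147.

147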